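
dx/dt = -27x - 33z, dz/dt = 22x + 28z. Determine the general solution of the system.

x(t) = -K_1e^(6t) - 3K_2e^(-5t), z(t) = K_1e^(6t) + 2K_2e^(-5t)

Coefficient matrix A = [[-27, -33], [22, 28]].
Characteristic polynomial det(A - λI) = λ^2 - λ - 30 = 0.
Eigenvalues λ = 6, -5.
For λ=6: (A-λI) row 1 is [-33, -33], so an eigenvector is (-1, 1).
For λ=-5: (A-λI) row 1 is [-22, -33], so an eigenvector is (-3, 2).
General solution: K_1e^(6t)(-1,1) + K_2e^(-5t)(-3,2).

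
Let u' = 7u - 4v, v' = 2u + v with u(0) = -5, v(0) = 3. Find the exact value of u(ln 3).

-3591

A = [[7,-4],[2,1]]; eigenvalues λ = 3, 5.
Eigenvectors: (1,1) for λ=3, (-2,-1) for λ=5.
From the initial condition, c_1 = 11, c_2 = 8.
u(ln 3) = (11)(3^3)(1) + (8)(3^5)(-2) = -3591.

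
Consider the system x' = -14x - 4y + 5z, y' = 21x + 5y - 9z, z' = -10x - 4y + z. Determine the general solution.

x(t) = 2C_1e^(-3t) + 3C_2e^(-4t) + C_3e^(-t), y(t) = -3C_1e^(-3t) - 5C_2e^(-4t) - 2C_3e^(-t), z(t) = 2C_1e^(-3t) + 2C_2e^(-4t) + C_3e^(-t)

Coefficient matrix A = [[-14, -4, 5], [21, 5, -9], [-10, -4, 1]].
det(A - λI) = 0 gives eigenvalues λ = -3, -4, -1.
For λ=-3: eigenvector (2,-3,2).
For λ=-4: eigenvector (3,-5,2).
For λ=-1: eigenvector (1,-2,1).
General solution: C_1e^(-3t)(2,-3,2) + C_2e^(-4t)(3,-5,2) + C_3e^(-t)(1,-2,1).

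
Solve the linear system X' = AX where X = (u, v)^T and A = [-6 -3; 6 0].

u(t) = C_1e^(-3t)sin(3t) - C_2e^(-3t)cos(3t), v(t) = -C_1e^(-3t)sin(3t) - C_1e^(-3t)cos(3t) - C_2e^(-3t)sin(3t) + C_2e^(-3t)cos(3t)

Coefficient matrix A = [[-6, -3], [6, 0]].
Characteristic polynomial det(A - λI) = λ^2 + 6λ + 18 = 0.
Eigenvalues λ = -3 ± 3i (complex conjugate pair).
For λ=-3+3i: an eigenvector is (0,-1) - i(1,-1) = (0 - i, -1 + i).
A real fundamental pair from Re and Im of e^((-3+3i)t)v: X_1 = e^(-3t)(cos(3t)·(0,-1) + sin(3t)·(1,-1)), X_2 = e^(-3t)(sin(3t)·(0,-1) - cos(3t)·(1,-1)).
General solution: C_1X_1 + C_2X_2.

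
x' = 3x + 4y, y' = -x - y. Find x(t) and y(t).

Coefficient matrix A = [[3, 4], [-1, -1]].
Characteristic polynomial det(A - λI) = λ^2 - 2λ + 1 = 0.
Single eigenvalue λ = 1 with algebraic multiplicity 2.
Eigenvector v = (2,-1); generalized eigenvector w with (A-λI)w=v is (1,0).
General solution: e^(t)[C_1·v + C_2·(t·v + w)].

x(t) = 2C_1e^(t) + 2C_2te^(t) + C_2e^(t), y(t) = -C_1e^(t) - C_2te^(t)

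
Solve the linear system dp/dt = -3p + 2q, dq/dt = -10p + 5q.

Coefficient matrix A = [[-3, 2], [-10, 5]].
Characteristic polynomial det(A - λI) = λ^2 - 2λ + 5 = 0.
Eigenvalues λ = 1 ± 2i (complex conjugate pair).
For λ=1+2i: an eigenvector is (-1,-2) - i(0,1) = (-1, -2 - i).
A real fundamental pair from Re and Im of e^((1+2i)t)v: X_1 = e^(t)(cos(2t)·(-1,-2) + sin(2t)·(0,1)), X_2 = e^(t)(sin(2t)·(-1,-2) - cos(2t)·(0,1)).
General solution: c_1X_1 + c_2X_2.

p(t) = -c_1e^(t)cos(2t) - c_2e^(t)sin(2t), q(t) = c_1e^(t)sin(2t) - 2c_1e^(t)cos(2t) - 2c_2e^(t)sin(2t) - c_2e^(t)cos(2t)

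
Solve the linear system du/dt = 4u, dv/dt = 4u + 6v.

Coefficient matrix A = [[4, 0], [4, 6]].
Characteristic polynomial det(A - λI) = λ^2 - 10λ + 24 = 0.
Eigenvalues λ = 4, 6.
For λ=4: (A-λI) row 2 is [4, 2], so an eigenvector is (1, -2).
For λ=6: (A-λI) row 1 is [-2, 0], so an eigenvector is (0, -1).
General solution: K_1e^(4t)(1,-2) + K_2e^(6t)(0,-1).

u(t) = K_1e^(4t), v(t) = -2K_1e^(4t) - K_2e^(6t)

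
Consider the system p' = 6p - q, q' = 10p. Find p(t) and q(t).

Coefficient matrix A = [[6, -1], [10, 0]].
Characteristic polynomial det(A - λI) = λ^2 - 6λ + 10 = 0.
Eigenvalues λ = 3 ± i (complex conjugate pair).
For λ=3+i: an eigenvector is (1,3) - i(0,1) = (1, 3 - i).
A real fundamental pair from Re and Im of e^((3+i)t)v: X_1 = e^(3t)(cos(t)·(1,3) + sin(t)·(0,1)), X_2 = e^(3t)(sin(t)·(1,3) - cos(t)·(0,1)).
General solution: c_1X_1 + c_2X_2.

p(t) = c_1e^(3t)cos(t) + c_2e^(3t)sin(t), q(t) = c_1e^(3t)sin(t) + 3c_1e^(3t)cos(t) + 3c_2e^(3t)sin(t) - c_2e^(3t)cos(t)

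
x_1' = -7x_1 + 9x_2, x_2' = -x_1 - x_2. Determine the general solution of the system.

x_1(t) = 3K_1e^(-4t) + 3K_2te^(-4t) - K_2e^(-4t), x_2(t) = K_1e^(-4t) + K_2te^(-4t)

Coefficient matrix A = [[-7, 9], [-1, -1]].
Characteristic polynomial det(A - λI) = λ^2 + 8λ + 16 = 0.
Single eigenvalue λ = -4 with algebraic multiplicity 2.
Eigenvector v = (3,1); generalized eigenvector w with (A-λI)w=v is (-1,0).
General solution: e^(-4t)[K_1·v + K_2·(t·v + w)].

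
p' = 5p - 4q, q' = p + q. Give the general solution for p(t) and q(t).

p(t) = -2K_1e^(3t) - 2K_2te^(3t) - K_2e^(3t), q(t) = -K_1e^(3t) - K_2te^(3t)

Coefficient matrix A = [[5, -4], [1, 1]].
Characteristic polynomial det(A - λI) = λ^2 - 6λ + 9 = 0.
Single eigenvalue λ = 3 with algebraic multiplicity 2.
Eigenvector v = (-2,-1); generalized eigenvector w with (A-λI)w=v is (-1,0).
General solution: e^(3t)[K_1·v + K_2·(t·v + w)].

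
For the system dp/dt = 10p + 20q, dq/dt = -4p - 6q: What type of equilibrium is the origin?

A = [[10,20],[-4,-6]]; det(A-λI) = λ^2 - 4λ + 20.
λ = 2 ± 4i: positive real part.

unstable spiral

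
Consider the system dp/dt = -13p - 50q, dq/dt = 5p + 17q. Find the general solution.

Coefficient matrix A = [[-13, -50], [5, 17]].
Characteristic polynomial det(A - λI) = λ^2 - 4λ + 29 = 0.
Eigenvalues λ = 2 ± 5i (complex conjugate pair).
For λ=2+5i: an eigenvector is (1,0) - i(-3,1) = (1 + 3i, 0 - i).
A real fundamental pair from Re and Im of e^((2+5i)t)v: X_1 = e^(2t)(cos(5t)·(1,0) + sin(5t)·(-3,1)), X_2 = e^(2t)(sin(5t)·(1,0) - cos(5t)·(-3,1)).
General solution: c_1X_1 + c_2X_2.

p(t) = -3c_1e^(2t)sin(5t) + c_1e^(2t)cos(5t) + c_2e^(2t)sin(5t) + 3c_2e^(2t)cos(5t), q(t) = c_1e^(2t)sin(5t) - c_2e^(2t)cos(5t)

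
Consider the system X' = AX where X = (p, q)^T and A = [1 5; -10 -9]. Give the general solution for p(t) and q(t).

Coefficient matrix A = [[1, 5], [-10, -9]].
Characteristic polynomial det(A - λI) = λ^2 + 8λ + 41 = 0.
Eigenvalues λ = -4 ± 5i (complex conjugate pair).
For λ=-4+5i: an eigenvector is (-1,1) - i(0,1) = (-1, 1 - i).
A real fundamental pair from Re and Im of e^((-4+5i)t)v: X_1 = e^(-4t)(cos(5t)·(-1,1) + sin(5t)·(0,1)), X_2 = e^(-4t)(sin(5t)·(-1,1) - cos(5t)·(0,1)).
General solution: K_1X_1 + K_2X_2.

p(t) = -K_1e^(-4t)cos(5t) - K_2e^(-4t)sin(5t), q(t) = K_1e^(-4t)sin(5t) + K_1e^(-4t)cos(5t) + K_2e^(-4t)sin(5t) - K_2e^(-4t)cos(5t)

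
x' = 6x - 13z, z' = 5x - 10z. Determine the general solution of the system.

Coefficient matrix A = [[6, -13], [5, -10]].
Characteristic polynomial det(A - λI) = λ^2 + 4λ + 5 = 0.
Eigenvalues λ = -2 ± i (complex conjugate pair).
For λ=-2+i: an eigenvector is (-2,-1) - i(-3,-2) = (-2 + 3i, -1 + 2i).
A real fundamental pair from Re and Im of e^((-2+i)t)v: X_1 = e^(-2t)(cos(t)·(-2,-1) + sin(t)·(-3,-2)), X_2 = e^(-2t)(sin(t)·(-2,-1) - cos(t)·(-3,-2)).
General solution: C_1X_1 + C_2X_2.

x(t) = -3C_1e^(-2t)sin(t) - 2C_1e^(-2t)cos(t) - 2C_2e^(-2t)sin(t) + 3C_2e^(-2t)cos(t), z(t) = -2C_1e^(-2t)sin(t) - C_1e^(-2t)cos(t) - C_2e^(-2t)sin(t) + 2C_2e^(-2t)cos(t)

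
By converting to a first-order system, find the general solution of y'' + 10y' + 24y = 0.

Let x_1 = y, x_2 = y'. Then x_1' = x_2 and x_2' = -24x_1 - 10x_2.
A = [[0,1],[-24,-10]]; det(A-λI) = λ^2 + 10λ + 24.
Eigenvalues λ = -6, -4 with eigenvectors (1,-6), (1,-4).

y(t) = K_1e^(-6t) + K_2e^(-4t)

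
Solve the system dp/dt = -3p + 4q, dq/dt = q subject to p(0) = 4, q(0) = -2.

Coefficient matrix A = [[-3, 4], [0, 1]].
Characteristic polynomial det(A - λI) = λ^2 + 2λ - 3 = 0.
Eigenvalues λ = -3, 1.
For λ=-3: (A-λI) row 1 is [0, 4], so an eigenvector is (-1, 0).
For λ=1: (A-λI) row 1 is [-4, 4], so an eigenvector is (1, 1).
General solution: K_1e^(-3t)(-1,0) + K_2e^(t)(1,1).
Applying p(0)=4, q(0)=-2 gives K_1=-6, K_2=-2.

p(t) = -2e^(t) + 6e^(-3t), q(t) = -2e^(t)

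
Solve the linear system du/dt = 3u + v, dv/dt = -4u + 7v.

Coefficient matrix A = [[3, 1], [-4, 7]].
Characteristic polynomial det(A - λI) = λ^2 - 10λ + 25 = 0.
Single eigenvalue λ = 5 with algebraic multiplicity 2.
Eigenvector v = (-1,-2); generalized eigenvector w with (A-λI)w=v is (-1,-3).
General solution: e^(5t)[K_1·v + K_2·(t·v + w)].

u(t) = -K_1e^(5t) - K_2te^(5t) - K_2e^(5t), v(t) = -2K_1e^(5t) - 2K_2te^(5t) - 3K_2e^(5t)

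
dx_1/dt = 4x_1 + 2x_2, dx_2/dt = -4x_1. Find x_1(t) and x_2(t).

Coefficient matrix A = [[4, 2], [-4, 0]].
Characteristic polynomial det(A - λI) = λ^2 - 4λ + 8 = 0.
Eigenvalues λ = 2 ± 2i (complex conjugate pair).
For λ=2+2i: an eigenvector is (0,-1) - i(-1,1) = (0 + i, -1 - i).
A real fundamental pair from Re and Im of e^((2+2i)t)v: X_1 = e^(2t)(cos(2t)·(0,-1) + sin(2t)·(-1,1)), X_2 = e^(2t)(sin(2t)·(0,-1) - cos(2t)·(-1,1)).
General solution: c_1X_1 + c_2X_2.

x_1(t) = -c_1e^(2t)sin(2t) + c_2e^(2t)cos(2t), x_2(t) = c_1e^(2t)sin(2t) - c_1e^(2t)cos(2t) - c_2e^(2t)sin(2t) - c_2e^(2t)cos(2t)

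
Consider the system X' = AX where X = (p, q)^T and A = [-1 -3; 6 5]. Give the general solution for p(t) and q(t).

Coefficient matrix A = [[-1, -3], [6, 5]].
Characteristic polynomial det(A - λI) = λ^2 - 4λ + 13 = 0.
Eigenvalues λ = 2 ± 3i (complex conjugate pair).
For λ=2+3i: an eigenvector is (1,-1) - i(0,1) = (1, -1 - i).
A real fundamental pair from Re and Im of e^((2+3i)t)v: X_1 = e^(2t)(cos(3t)·(1,-1) + sin(3t)·(0,1)), X_2 = e^(2t)(sin(3t)·(1,-1) - cos(3t)·(0,1)).
General solution: c_1X_1 + c_2X_2.

p(t) = c_1e^(2t)cos(3t) + c_2e^(2t)sin(3t), q(t) = c_1e^(2t)sin(3t) - c_1e^(2t)cos(3t) - c_2e^(2t)sin(3t) - c_2e^(2t)cos(3t)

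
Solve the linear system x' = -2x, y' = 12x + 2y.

Coefficient matrix A = [[-2, 0], [12, 2]].
Characteristic polynomial det(A - λI) = λ^2 - 4 = 0.
Eigenvalues λ = -2, 2.
For λ=-2: (A-λI) row 2 is [12, 4], so an eigenvector is (-1, 3).
For λ=2: (A-λI) row 1 is [-4, 0], so an eigenvector is (0, 1).
General solution: c_1e^(-2t)(-1,3) + c_2e^(2t)(0,1).

x(t) = -c_1e^(-2t), y(t) = 3c_1e^(-2t) + c_2e^(2t)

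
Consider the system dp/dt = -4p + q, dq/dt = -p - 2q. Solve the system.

Coefficient matrix A = [[-4, 1], [-1, -2]].
Characteristic polynomial det(A - λI) = λ^2 + 6λ + 9 = 0.
Single eigenvalue λ = -3 with algebraic multiplicity 2.
Eigenvector v = (1,1); generalized eigenvector w with (A-λI)w=v is (1,2).
General solution: e^(-3t)[C_1·v + C_2·(t·v + w)].

p(t) = C_1e^(-3t) + C_2te^(-3t) + C_2e^(-3t), q(t) = C_1e^(-3t) + C_2te^(-3t) + 2C_2e^(-3t)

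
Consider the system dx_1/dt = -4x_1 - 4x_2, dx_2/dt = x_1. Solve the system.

Coefficient matrix A = [[-4, -4], [1, 0]].
Characteristic polynomial det(A - λI) = λ^2 + 4λ + 4 = 0.
Single eigenvalue λ = -2 with algebraic multiplicity 2.
Eigenvector v = (-2,1); generalized eigenvector w with (A-λI)w=v is (1,0).
General solution: e^(-2t)[C_1·v + C_2·(t·v + w)].

x_1(t) = -2C_1e^(-2t) - 2C_2te^(-2t) + C_2e^(-2t), x_2(t) = C_1e^(-2t) + C_2te^(-2t)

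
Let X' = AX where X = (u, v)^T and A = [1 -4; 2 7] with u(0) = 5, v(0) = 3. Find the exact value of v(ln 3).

2457

A = [[1,-4],[2,7]]; eigenvalues λ = 5, 3.
Eigenvectors: (-1,1) for λ=5, (2,-1) for λ=3.
From the initial condition, c_1 = 11, c_2 = 8.
v(ln 3) = (11)(3^5)(1) + (8)(3^3)(-1) = 2457.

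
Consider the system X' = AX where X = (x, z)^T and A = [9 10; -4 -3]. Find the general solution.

x(t) = -2c_1e^(3t)sin(2t) + c_1e^(3t)cos(2t) + c_2e^(3t)sin(2t) + 2c_2e^(3t)cos(2t), z(t) = c_1e^(3t)sin(2t) - c_1e^(3t)cos(2t) - c_2e^(3t)sin(2t) - c_2e^(3t)cos(2t)

Coefficient matrix A = [[9, 10], [-4, -3]].
Characteristic polynomial det(A - λI) = λ^2 - 6λ + 13 = 0.
Eigenvalues λ = 3 ± 2i (complex conjugate pair).
For λ=3+2i: an eigenvector is (1,-1) - i(-2,1) = (1 + 2i, -1 - i).
A real fundamental pair from Re and Im of e^((3+2i)t)v: X_1 = e^(3t)(cos(2t)·(1,-1) + sin(2t)·(-2,1)), X_2 = e^(3t)(sin(2t)·(1,-1) - cos(2t)·(-2,1)).
General solution: c_1X_1 + c_2X_2.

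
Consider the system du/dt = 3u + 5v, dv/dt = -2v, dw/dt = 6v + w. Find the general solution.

Coefficient matrix A = [[3, 5, 0], [0, -2, 0], [0, 6, 1]].
det(A - λI) = 0 gives eigenvalues λ = 3, -2, 1.
For λ=3: eigenvector (1,0,0).
For λ=-2: eigenvector (-1,1,-2).
For λ=1: eigenvector (0,0,1).
General solution: C_1e^(3t)(1,0,0) + C_2e^(-2t)(-1,1,-2) + C_3e^(t)(0,0,1).

u(t) = C_1e^(3t) - C_2e^(-2t), v(t) = C_2e^(-2t), w(t) = -2C_2e^(-2t) + C_3e^(t)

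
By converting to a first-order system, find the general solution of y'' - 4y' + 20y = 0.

Let x_1 = y, x_2 = y'. Then x_1' = x_2 and x_2' = -20x_1 + 4x_2.
A = [[0,1],[-20,4]]; det(A-λI) = λ^2 - 4λ + 20.
Eigenvalues λ = 2 ± 4i.

y(t) = K_1e^(2t)cos(4t) + K_2e^(2t)sin(4t)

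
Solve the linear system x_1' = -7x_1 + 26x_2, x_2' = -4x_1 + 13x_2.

x_1(t) = -2c_1e^(3t)sin(2t) + 3c_1e^(3t)cos(2t) + 3c_2e^(3t)sin(2t) + 2c_2e^(3t)cos(2t), x_2(t) = -c_1e^(3t)sin(2t) + c_1e^(3t)cos(2t) + c_2e^(3t)sin(2t) + c_2e^(3t)cos(2t)

Coefficient matrix A = [[-7, 26], [-4, 13]].
Characteristic polynomial det(A - λI) = λ^2 - 6λ + 13 = 0.
Eigenvalues λ = 3 ± 2i (complex conjugate pair).
For λ=3+2i: an eigenvector is (3,1) - i(-2,-1) = (3 + 2i, 1 + i).
A real fundamental pair from Re and Im of e^((3+2i)t)v: X_1 = e^(3t)(cos(2t)·(3,1) + sin(2t)·(-2,-1)), X_2 = e^(3t)(sin(2t)·(3,1) - cos(2t)·(-2,-1)).
General solution: c_1X_1 + c_2X_2.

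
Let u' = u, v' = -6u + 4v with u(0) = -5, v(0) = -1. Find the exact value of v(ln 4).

2264

A = [[1,0],[-6,4]]; eigenvalues λ = 4, 1.
Eigenvectors: (0,-1) for λ=4, (1,2) for λ=1.
From the initial condition, c_1 = -9, c_2 = -5.
v(ln 4) = (-9)(4^4)(-1) + (-5)(4^1)(2) = 2264.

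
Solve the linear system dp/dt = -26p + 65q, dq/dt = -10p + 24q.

Coefficient matrix A = [[-26, 65], [-10, 24]].
Characteristic polynomial det(A - λI) = λ^2 + 2λ + 26 = 0.
Eigenvalues λ = -1 ± 5i (complex conjugate pair).
For λ=-1+5i: an eigenvector is (3,1) - i(-2,-1) = (3 + 2i, 1 + i).
A real fundamental pair from Re and Im of e^((-1+5i)t)v: X_1 = e^(-t)(cos(5t)·(3,1) + sin(5t)·(-2,-1)), X_2 = e^(-t)(sin(5t)·(3,1) - cos(5t)·(-2,-1)).
General solution: c_1X_1 + c_2X_2.

p(t) = -2c_1e^(-t)sin(5t) + 3c_1e^(-t)cos(5t) + 3c_2e^(-t)sin(5t) + 2c_2e^(-t)cos(5t), q(t) = -c_1e^(-t)sin(5t) + c_1e^(-t)cos(5t) + c_2e^(-t)sin(5t) + c_2e^(-t)cos(5t)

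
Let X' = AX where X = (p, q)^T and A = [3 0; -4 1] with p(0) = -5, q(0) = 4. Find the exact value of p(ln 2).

-40

A = [[3,0],[-4,1]]; eigenvalues λ = 1, 3.
Eigenvectors: (0,1) for λ=1, (1,-2) for λ=3.
From the initial condition, c_1 = -6, c_2 = -5.
p(ln 2) = (-6)(2^1)(0) + (-5)(2^3)(1) = -40.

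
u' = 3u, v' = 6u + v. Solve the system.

u(t) = K_1e^(3t), v(t) = 3K_1e^(3t) + K_2e^(t)

Coefficient matrix A = [[3, 0], [6, 1]].
Characteristic polynomial det(A - λI) = λ^2 - 4λ + 3 = 0.
Eigenvalues λ = 3, 1.
For λ=3: (A-λI) row 2 is [6, -2], so an eigenvector is (1, 3).
For λ=1: (A-λI) row 1 is [2, 0], so an eigenvector is (0, 1).
General solution: K_1e^(3t)(1,3) + K_2e^(t)(0,1).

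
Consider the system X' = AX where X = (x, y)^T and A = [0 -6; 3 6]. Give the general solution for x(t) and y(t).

Coefficient matrix A = [[0, -6], [3, 6]].
Characteristic polynomial det(A - λI) = λ^2 - 6λ + 18 = 0.
Eigenvalues λ = 3 ± 3i (complex conjugate pair).
For λ=3+3i: an eigenvector is (1,-1) - i(1,0) = (1 - i, -1).
A real fundamental pair from Re and Im of e^((3+3i)t)v: X_1 = e^(3t)(cos(3t)·(1,-1) + sin(3t)·(1,0)), X_2 = e^(3t)(sin(3t)·(1,-1) - cos(3t)·(1,0)).
General solution: K_1X_1 + K_2X_2.

x(t) = K_1e^(3t)sin(3t) + K_1e^(3t)cos(3t) + K_2e^(3t)sin(3t) - K_2e^(3t)cos(3t), y(t) = -K_1e^(3t)cos(3t) - K_2e^(3t)sin(3t)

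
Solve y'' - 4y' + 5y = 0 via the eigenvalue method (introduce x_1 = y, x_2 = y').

y(t) = C_1e^(2t)cos(t) + C_2e^(2t)sin(t)

Let x_1 = y, x_2 = y'. Then x_1' = x_2 and x_2' = -5x_1 + 4x_2.
A = [[0,1],[-5,4]]; det(A-λI) = λ^2 - 4λ + 5.
Eigenvalues λ = 2 ± i.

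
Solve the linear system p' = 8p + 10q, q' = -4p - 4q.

Coefficient matrix A = [[8, 10], [-4, -4]].
Characteristic polynomial det(A - λI) = λ^2 - 4λ + 8 = 0.
Eigenvalues λ = 2 ± 2i (complex conjugate pair).
For λ=2+2i: an eigenvector is (2,-1) - i(1,-1) = (2 - i, -1 + i).
A real fundamental pair from Re and Im of e^((2+2i)t)v: X_1 = e^(2t)(cos(2t)·(2,-1) + sin(2t)·(1,-1)), X_2 = e^(2t)(sin(2t)·(2,-1) - cos(2t)·(1,-1)).
General solution: c_1X_1 + c_2X_2.

p(t) = c_1e^(2t)sin(2t) + 2c_1e^(2t)cos(2t) + 2c_2e^(2t)sin(2t) - c_2e^(2t)cos(2t), q(t) = -c_1e^(2t)sin(2t) - c_1e^(2t)cos(2t) - c_2e^(2t)sin(2t) + c_2e^(2t)cos(2t)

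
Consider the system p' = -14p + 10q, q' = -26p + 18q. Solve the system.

Coefficient matrix A = [[-14, 10], [-26, 18]].
Characteristic polynomial det(A - λI) = λ^2 - 4λ + 8 = 0.
Eigenvalues λ = 2 ± 2i (complex conjugate pair).
For λ=2+2i: an eigenvector is (2,3) - i(-1,-2) = (2 + i, 3 + 2i).
A real fundamental pair from Re and Im of e^((2+2i)t)v: X_1 = e^(2t)(cos(2t)·(2,3) + sin(2t)·(-1,-2)), X_2 = e^(2t)(sin(2t)·(2,3) - cos(2t)·(-1,-2)).
General solution: c_1X_1 + c_2X_2.

p(t) = -c_1e^(2t)sin(2t) + 2c_1e^(2t)cos(2t) + 2c_2e^(2t)sin(2t) + c_2e^(2t)cos(2t), q(t) = -2c_1e^(2t)sin(2t) + 3c_1e^(2t)cos(2t) + 3c_2e^(2t)sin(2t) + 2c_2e^(2t)cos(2t)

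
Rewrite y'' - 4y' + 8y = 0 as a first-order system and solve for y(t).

Let x_1 = y, x_2 = y'. Then x_1' = x_2 and x_2' = -8x_1 + 4x_2.
A = [[0,1],[-8,4]]; det(A-λI) = λ^2 - 4λ + 8.
Eigenvalues λ = 2 ± 2i.

y(t) = C_1e^(2t)cos(2t) + C_2e^(2t)sin(2t)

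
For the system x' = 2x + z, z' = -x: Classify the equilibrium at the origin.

unstable improper node

A = [[2,1],[-1,0]]; det(A-λI) = λ^2 - 2λ + 1.
repeated λ = 1 with a single eigenvector.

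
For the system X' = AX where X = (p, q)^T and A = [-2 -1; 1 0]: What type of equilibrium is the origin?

A = [[-2,-1],[1,0]]; det(A-λI) = λ^2 + 2λ + 1.
repeated λ = -1 with a single eigenvector.

stable improper node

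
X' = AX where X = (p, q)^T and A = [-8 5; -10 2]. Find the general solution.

Coefficient matrix A = [[-8, 5], [-10, 2]].
Characteristic polynomial det(A - λI) = λ^2 + 6λ + 34 = 0.
Eigenvalues λ = -3 ± 5i (complex conjugate pair).
For λ=-3+5i: an eigenvector is (-1,-1) - i(0,1) = (-1, -1 - i).
A real fundamental pair from Re and Im of e^((-3+5i)t)v: X_1 = e^(-3t)(cos(5t)·(-1,-1) + sin(5t)·(0,1)), X_2 = e^(-3t)(sin(5t)·(-1,-1) - cos(5t)·(0,1)).
General solution: c_1X_1 + c_2X_2.

p(t) = -c_1e^(-3t)cos(5t) - c_2e^(-3t)sin(5t), q(t) = c_1e^(-3t)sin(5t) - c_1e^(-3t)cos(5t) - c_2e^(-3t)sin(5t) - c_2e^(-3t)cos(5t)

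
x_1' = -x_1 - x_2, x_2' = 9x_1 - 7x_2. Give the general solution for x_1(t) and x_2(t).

Coefficient matrix A = [[-1, -1], [9, -7]].
Characteristic polynomial det(A - λI) = λ^2 + 8λ + 16 = 0.
Single eigenvalue λ = -4 with algebraic multiplicity 2.
Eigenvector v = (1,3); generalized eigenvector w with (A-λI)w=v is (1,2).
General solution: e^(-4t)[K_1·v + K_2·(t·v + w)].

x_1(t) = K_1e^(-4t) + K_2te^(-4t) + K_2e^(-4t), x_2(t) = 3K_1e^(-4t) + 3K_2te^(-4t) + 2K_2e^(-4t)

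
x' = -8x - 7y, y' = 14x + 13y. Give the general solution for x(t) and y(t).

Coefficient matrix A = [[-8, -7], [14, 13]].
Characteristic polynomial det(A - λI) = λ^2 - 5λ - 6 = 0.
Eigenvalues λ = -1, 6.
For λ=-1: (A-λI) row 1 is [-7, -7], so an eigenvector is (-1, 1).
For λ=6: (A-λI) row 1 is [-14, -7], so an eigenvector is (-1, 2).
General solution: c_1e^(-t)(-1,1) + c_2e^(6t)(-1,2).

x(t) = -c_1e^(-t) - c_2e^(6t), y(t) = c_1e^(-t) + 2c_2e^(6t)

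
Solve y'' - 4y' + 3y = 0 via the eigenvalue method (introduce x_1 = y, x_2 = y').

y(t) = K_1e^(t) + K_2e^(3t)

Let x_1 = y, x_2 = y'. Then x_1' = x_2 and x_2' = -3x_1 + 4x_2.
A = [[0,1],[-3,4]]; det(A-λI) = λ^2 - 4λ + 3.
Eigenvalues λ = 1, 3 with eigenvectors (1,1), (1,3).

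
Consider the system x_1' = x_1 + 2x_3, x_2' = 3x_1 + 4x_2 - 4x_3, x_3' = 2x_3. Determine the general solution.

Coefficient matrix A = [[1, 0, 2], [3, 4, -4], [0, 0, 2]].
det(A - λI) = 0 gives eigenvalues λ = 1, 4, 2.
For λ=1: eigenvector (1,-1,0).
For λ=4: eigenvector (0,1,0).
For λ=2: eigenvector (2,-1,1).
General solution: K_1e^(t)(1,-1,0) + K_2e^(4t)(0,1,0) + K_3e^(2t)(2,-1,1).

x_1(t) = K_1e^(t) + 2K_3e^(2t), x_2(t) = -K_1e^(t) + K_2e^(4t) - K_3e^(2t), x_3(t) = K_3e^(2t)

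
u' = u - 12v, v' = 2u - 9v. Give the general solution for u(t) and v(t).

u(t) = 3c_1e^(-3t) - 2c_2e^(-5t), v(t) = c_1e^(-3t) - c_2e^(-5t)

Coefficient matrix A = [[1, -12], [2, -9]].
Characteristic polynomial det(A - λI) = λ^2 + 8λ + 15 = 0.
Eigenvalues λ = -3, -5.
For λ=-3: (A-λI) row 1 is [4, -12], so an eigenvector is (3, 1).
For λ=-5: (A-λI) row 1 is [6, -12], so an eigenvector is (-2, -1).
General solution: c_1e^(-3t)(3,1) + c_2e^(-5t)(-2,-1).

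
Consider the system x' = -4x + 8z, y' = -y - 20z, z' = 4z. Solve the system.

x(t) = C_1e^(-4t) + C_2e^(4t), y(t) = -4C_2e^(4t) + C_3e^(-t), z(t) = C_2e^(4t)

Coefficient matrix A = [[-4, 0, 8], [0, -1, -20], [0, 0, 4]].
det(A - λI) = 0 gives eigenvalues λ = -4, 4, -1.
For λ=-4: eigenvector (1,0,0).
For λ=4: eigenvector (1,-4,1).
For λ=-1: eigenvector (0,1,0).
General solution: C_1e^(-4t)(1,0,0) + C_2e^(4t)(1,-4,1) + C_3e^(-t)(0,1,0).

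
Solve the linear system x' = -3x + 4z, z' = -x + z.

Coefficient matrix A = [[-3, 4], [-1, 1]].
Characteristic polynomial det(A - λI) = λ^2 + 2λ + 1 = 0.
Single eigenvalue λ = -1 with algebraic multiplicity 2.
Eigenvector v = (-2,-1); generalized eigenvector w with (A-λI)w=v is (3,1).
General solution: e^(-t)[C_1·v + C_2·(t·v + w)].

x(t) = -2C_1e^(-t) - 2C_2te^(-t) + 3C_2e^(-t), z(t) = -C_1e^(-t) - C_2te^(-t) + C_2e^(-t)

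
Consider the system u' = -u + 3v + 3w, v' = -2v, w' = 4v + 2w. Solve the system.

u(t) = K_1e^(-t) + K_2e^(2t), v(t) = K_3e^(-2t), w(t) = K_2e^(2t) - K_3e^(-2t)

Coefficient matrix A = [[-1, 3, 3], [0, -2, 0], [0, 4, 2]].
det(A - λI) = 0 gives eigenvalues λ = -1, 2, -2.
For λ=-1: eigenvector (1,0,0).
For λ=2: eigenvector (1,0,1).
For λ=-2: eigenvector (0,1,-1).
General solution: K_1e^(-t)(1,0,0) + K_2e^(2t)(1,0,1) + K_3e^(-2t)(0,1,-1).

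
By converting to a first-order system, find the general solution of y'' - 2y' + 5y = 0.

y(t) = K_1e^(t)cos(2t) + K_2e^(t)sin(2t)

Let x_1 = y, x_2 = y'. Then x_1' = x_2 and x_2' = -5x_1 + 2x_2.
A = [[0,1],[-5,2]]; det(A-λI) = λ^2 - 2λ + 5.
Eigenvalues λ = 1 ± 2i.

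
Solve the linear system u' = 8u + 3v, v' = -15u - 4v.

u(t) = K_1e^(2t)sin(3t) - K_2e^(2t)cos(3t), v(t) = -2K_1e^(2t)sin(3t) + K_1e^(2t)cos(3t) + K_2e^(2t)sin(3t) + 2K_2e^(2t)cos(3t)

Coefficient matrix A = [[8, 3], [-15, -4]].
Characteristic polynomial det(A - λI) = λ^2 - 4λ + 13 = 0.
Eigenvalues λ = 2 ± 3i (complex conjugate pair).
For λ=2+3i: an eigenvector is (0,1) - i(1,-2) = (0 - i, 1 + 2i).
A real fundamental pair from Re and Im of e^((2+3i)t)v: X_1 = e^(2t)(cos(3t)·(0,1) + sin(3t)·(1,-2)), X_2 = e^(2t)(sin(3t)·(0,1) - cos(3t)·(1,-2)).
General solution: K_1X_1 + K_2X_2.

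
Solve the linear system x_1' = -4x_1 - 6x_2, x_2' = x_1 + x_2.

Coefficient matrix A = [[-4, -6], [1, 1]].
Characteristic polynomial det(A - λI) = λ^2 + 3λ + 2 = 0.
Eigenvalues λ = -1, -2.
For λ=-1: (A-λI) row 1 is [-3, -6], so an eigenvector is (2, -1).
For λ=-2: (A-λI) row 1 is [-2, -6], so an eigenvector is (-3, 1).
General solution: C_1e^(-t)(2,-1) + C_2e^(-2t)(-3,1).

x_1(t) = 2C_1e^(-t) - 3C_2e^(-2t), x_2(t) = -C_1e^(-t) + C_2e^(-2t)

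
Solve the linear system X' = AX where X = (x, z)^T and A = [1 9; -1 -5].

Coefficient matrix A = [[1, 9], [-1, -5]].
Characteristic polynomial det(A - λI) = λ^2 + 4λ + 4 = 0.
Single eigenvalue λ = -2 with algebraic multiplicity 2.
Eigenvector v = (3,-1); generalized eigenvector w with (A-λI)w=v is (1,0).
General solution: e^(-2t)[C_1·v + C_2·(t·v + w)].

x(t) = 3C_1e^(-2t) + 3C_2te^(-2t) + C_2e^(-2t), z(t) = -C_1e^(-2t) - C_2te^(-2t)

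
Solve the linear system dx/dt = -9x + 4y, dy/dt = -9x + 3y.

x(t) = 2K_1e^(-3t) + 2K_2te^(-3t) - K_2e^(-3t), y(t) = 3K_1e^(-3t) + 3K_2te^(-3t) - K_2e^(-3t)

Coefficient matrix A = [[-9, 4], [-9, 3]].
Characteristic polynomial det(A - λI) = λ^2 + 6λ + 9 = 0.
Single eigenvalue λ = -3 with algebraic multiplicity 2.
Eigenvector v = (2,3); generalized eigenvector w with (A-λI)w=v is (-1,-1).
General solution: e^(-3t)[K_1·v + K_2·(t·v + w)].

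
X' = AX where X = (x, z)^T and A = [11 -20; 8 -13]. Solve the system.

x(t) = K_1e^(-t)sin(4t) + 2K_1e^(-t)cos(4t) + 2K_2e^(-t)sin(4t) - K_2e^(-t)cos(4t), z(t) = K_1e^(-t)sin(4t) + K_1e^(-t)cos(4t) + K_2e^(-t)sin(4t) - K_2e^(-t)cos(4t)

Coefficient matrix A = [[11, -20], [8, -13]].
Characteristic polynomial det(A - λI) = λ^2 + 2λ + 17 = 0.
Eigenvalues λ = -1 ± 4i (complex conjugate pair).
For λ=-1+4i: an eigenvector is (2,1) - i(1,1) = (2 - i, 1 - i).
A real fundamental pair from Re and Im of e^((-1+4i)t)v: X_1 = e^(-t)(cos(4t)·(2,1) + sin(4t)·(1,1)), X_2 = e^(-t)(sin(4t)·(2,1) - cos(4t)·(1,1)).
General solution: K_1X_1 + K_2X_2.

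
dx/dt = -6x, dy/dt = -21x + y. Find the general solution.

x(t) = -K_1e^(-6t), y(t) = -3K_1e^(-6t) - K_2e^(t)

Coefficient matrix A = [[-6, 0], [-21, 1]].
Characteristic polynomial det(A - λI) = λ^2 + 5λ - 6 = 0.
Eigenvalues λ = -6, 1.
For λ=-6: (A-λI) row 2 is [-21, 7], so an eigenvector is (-1, -3).
For λ=1: (A-λI) row 1 is [-7, 0], so an eigenvector is (0, -1).
General solution: K_1e^(-6t)(-1,-3) + K_2e^(t)(0,-1).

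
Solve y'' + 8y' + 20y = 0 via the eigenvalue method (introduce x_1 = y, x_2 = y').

Let x_1 = y, x_2 = y'. Then x_1' = x_2 and x_2' = -20x_1 - 8x_2.
A = [[0,1],[-20,-8]]; det(A-λI) = λ^2 + 8λ + 20.
Eigenvalues λ = -4 ± 2i.

y(t) = C_1e^(-4t)cos(2t) + C_2e^(-4t)sin(2t)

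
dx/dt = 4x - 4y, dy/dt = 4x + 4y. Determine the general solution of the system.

Coefficient matrix A = [[4, -4], [4, 4]].
Characteristic polynomial det(A - λI) = λ^2 - 8λ + 32 = 0.
Eigenvalues λ = 4 ± 4i (complex conjugate pair).
For λ=4+4i: an eigenvector is (0,1) - i(-1,0) = (0 + i, 1).
A real fundamental pair from Re and Im of e^((4+4i)t)v: X_1 = e^(4t)(cos(4t)·(0,1) + sin(4t)·(-1,0)), X_2 = e^(4t)(sin(4t)·(0,1) - cos(4t)·(-1,0)).
General solution: C_1X_1 + C_2X_2.

x(t) = -C_1e^(4t)sin(4t) + C_2e^(4t)cos(4t), y(t) = C_1e^(4t)cos(4t) + C_2e^(4t)sin(4t)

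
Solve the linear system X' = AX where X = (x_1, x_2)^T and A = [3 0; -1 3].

Coefficient matrix A = [[3, 0], [-1, 3]].
Characteristic polynomial det(A - λI) = λ^2 - 6λ + 9 = 0.
Single eigenvalue λ = 3 with algebraic multiplicity 2.
Eigenvector v = (0,1); generalized eigenvector w with (A-λI)w=v is (-1,3).
General solution: e^(3t)[C_1·v + C_2·(t·v + w)].

x_1(t) = -C_2e^(3t), x_2(t) = C_1e^(3t) + C_2te^(3t) + 3C_2e^(3t)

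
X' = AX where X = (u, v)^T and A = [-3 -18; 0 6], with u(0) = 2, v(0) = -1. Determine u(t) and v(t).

u(t) = 2e^(6t), v(t) = -e^(6t)

Coefficient matrix A = [[-3, -18], [0, 6]].
Characteristic polynomial det(A - λI) = λ^2 - 3λ - 18 = 0.
Eigenvalues λ = 6, -3.
For λ=6: (A-λI) row 1 is [-9, -18], so an eigenvector is (2, -1).
For λ=-3: (A-λI) row 1 is [0, -18], so an eigenvector is (-1, 0).
General solution: K_1e^(6t)(2,-1) + K_2e^(-3t)(-1,0).
Applying u(0)=2, v(0)=-1 gives K_1=1, K_2=0.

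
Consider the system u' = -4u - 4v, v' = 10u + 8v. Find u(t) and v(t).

u(t) = C_1e^(2t)sin(2t) + C_1e^(2t)cos(2t) + C_2e^(2t)sin(2t) - C_2e^(2t)cos(2t), v(t) = -C_1e^(2t)sin(2t) - 2C_1e^(2t)cos(2t) - 2C_2e^(2t)sin(2t) + C_2e^(2t)cos(2t)

Coefficient matrix A = [[-4, -4], [10, 8]].
Characteristic polynomial det(A - λI) = λ^2 - 4λ + 8 = 0.
Eigenvalues λ = 2 ± 2i (complex conjugate pair).
For λ=2+2i: an eigenvector is (1,-2) - i(1,-1) = (1 - i, -2 + i).
A real fundamental pair from Re and Im of e^((2+2i)t)v: X_1 = e^(2t)(cos(2t)·(1,-2) + sin(2t)·(1,-1)), X_2 = e^(2t)(sin(2t)·(1,-2) - cos(2t)·(1,-1)).
General solution: C_1X_1 + C_2X_2.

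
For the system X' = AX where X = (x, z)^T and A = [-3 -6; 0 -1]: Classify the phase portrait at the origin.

stable node

A = [[-3,-6],[0,-1]]; det(A-λI) = λ^2 + 4λ + 3.
λ = -3, -1: both negative.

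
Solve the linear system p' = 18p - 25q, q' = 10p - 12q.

p(t) = 2K_1e^(3t)sin(5t) - K_1e^(3t)cos(5t) - K_2e^(3t)sin(5t) - 2K_2e^(3t)cos(5t), q(t) = K_1e^(3t)sin(5t) - K_1e^(3t)cos(5t) - K_2e^(3t)sin(5t) - K_2e^(3t)cos(5t)

Coefficient matrix A = [[18, -25], [10, -12]].
Characteristic polynomial det(A - λI) = λ^2 - 6λ + 34 = 0.
Eigenvalues λ = 3 ± 5i (complex conjugate pair).
For λ=3+5i: an eigenvector is (-1,-1) - i(2,1) = (-1 - 2i, -1 - i).
A real fundamental pair from Re and Im of e^((3+5i)t)v: X_1 = e^(3t)(cos(5t)·(-1,-1) + sin(5t)·(2,1)), X_2 = e^(3t)(sin(5t)·(-1,-1) - cos(5t)·(2,1)).
General solution: K_1X_1 + K_2X_2.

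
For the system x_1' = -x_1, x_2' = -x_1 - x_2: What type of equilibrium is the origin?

stable improper node

A = [[-1,0],[-1,-1]]; det(A-λI) = λ^2 + 2λ + 1.
repeated λ = -1 with a single eigenvector.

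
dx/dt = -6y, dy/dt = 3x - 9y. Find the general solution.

Coefficient matrix A = [[0, -6], [3, -9]].
Characteristic polynomial det(A - λI) = λ^2 + 9λ + 18 = 0.
Eigenvalues λ = -6, -3.
For λ=-6: (A-λI) row 1 is [6, -6], so an eigenvector is (1, 1).
For λ=-3: (A-λI) row 1 is [3, -6], so an eigenvector is (-2, -1).
General solution: c_1e^(-6t)(1,1) + c_2e^(-3t)(-2,-1).

x(t) = c_1e^(-6t) - 2c_2e^(-3t), y(t) = c_1e^(-6t) - c_2e^(-3t)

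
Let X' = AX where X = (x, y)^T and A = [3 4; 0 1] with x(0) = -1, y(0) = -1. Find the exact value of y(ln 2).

A = [[3,4],[0,1]]; eigenvalues λ = 1, 3.
Eigenvectors: (-2,1) for λ=1, (1,0) for λ=3.
From the initial condition, c_1 = -1, c_2 = -3.
y(ln 2) = (-1)(2^1)(1) + (-3)(2^3)(0) = -2.

-2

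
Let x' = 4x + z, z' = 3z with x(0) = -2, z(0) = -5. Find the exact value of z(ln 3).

-135

A = [[4,1],[0,3]]; eigenvalues λ = 4, 3.
Eigenvectors: (-1,0) for λ=4, (1,-1) for λ=3.
From the initial condition, c_1 = 7, c_2 = 5.
z(ln 3) = (7)(3^4)(0) + (5)(3^3)(-1) = -135.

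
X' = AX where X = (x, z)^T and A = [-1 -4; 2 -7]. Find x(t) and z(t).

Coefficient matrix A = [[-1, -4], [2, -7]].
Characteristic polynomial det(A - λI) = λ^2 + 8λ + 15 = 0.
Eigenvalues λ = -3, -5.
For λ=-3: (A-λI) row 1 is [2, -4], so an eigenvector is (-2, -1).
For λ=-5: (A-λI) row 1 is [4, -4], so an eigenvector is (-1, -1).
General solution: C_1e^(-3t)(-2,-1) + C_2e^(-5t)(-1,-1).

x(t) = -2C_1e^(-3t) - C_2e^(-5t), z(t) = -C_1e^(-3t) - C_2e^(-5t)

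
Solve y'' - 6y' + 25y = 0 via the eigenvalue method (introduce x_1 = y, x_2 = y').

y(t) = c_1e^(3t)cos(4t) + c_2e^(3t)sin(4t)

Let x_1 = y, x_2 = y'. Then x_1' = x_2 and x_2' = -25x_1 + 6x_2.
A = [[0,1],[-25,6]]; det(A-λI) = λ^2 - 6λ + 25.
Eigenvalues λ = 3 ± 4i.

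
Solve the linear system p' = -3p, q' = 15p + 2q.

p(t) = C_2e^(-3t), q(t) = C_1e^(2t) - 3C_2e^(-3t)

Coefficient matrix A = [[-3, 0], [15, 2]].
Characteristic polynomial det(A - λI) = λ^2 + λ - 6 = 0.
Eigenvalues λ = 2, -3.
For λ=2: (A-λI) row 1 is [-5, 0], so an eigenvector is (0, 1).
For λ=-3: (A-λI) row 2 is [15, 5], so an eigenvector is (1, -3).
General solution: C_1e^(2t)(0,1) + C_2e^(-3t)(1,-3).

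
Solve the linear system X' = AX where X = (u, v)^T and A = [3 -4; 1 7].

u(t) = -2C_1e^(5t) - 2C_2te^(5t) + C_2e^(5t), v(t) = C_1e^(5t) + C_2te^(5t)

Coefficient matrix A = [[3, -4], [1, 7]].
Characteristic polynomial det(A - λI) = λ^2 - 10λ + 25 = 0.
Single eigenvalue λ = 5 with algebraic multiplicity 2.
Eigenvector v = (-2,1); generalized eigenvector w with (A-λI)w=v is (1,0).
General solution: e^(5t)[C_1·v + C_2·(t·v + w)].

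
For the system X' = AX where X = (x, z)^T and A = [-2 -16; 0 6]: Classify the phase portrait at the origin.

saddle

A = [[-2,-16],[0,6]]; det(A-λI) = λ^2 - 4λ - 12.
λ = 6, -2: opposite signs.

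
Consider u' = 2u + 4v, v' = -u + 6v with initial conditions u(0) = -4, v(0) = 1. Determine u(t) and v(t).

Coefficient matrix A = [[2, 4], [-1, 6]].
Characteristic polynomial det(A - λI) = λ^2 - 8λ + 16 = 0.
Single eigenvalue λ = 4 with algebraic multiplicity 2.
Eigenvector v = (-2,-1); generalized eigenvector w with (A-λI)w=v is (-3,-2).
General solution: e^(4t)[C_1·v + C_2·(t·v + w)].
Applying u(0)=-4, v(0)=1 gives C_1=11, C_2=-6.

u(t) = 12te^(4t) - 4e^(4t), v(t) = 6te^(4t) + e^(4t)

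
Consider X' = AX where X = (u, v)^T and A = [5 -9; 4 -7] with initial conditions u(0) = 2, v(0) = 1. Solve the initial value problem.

Coefficient matrix A = [[5, -9], [4, -7]].
Characteristic polynomial det(A - λI) = λ^2 + 2λ + 1 = 0.
Single eigenvalue λ = -1 with algebraic multiplicity 2.
Eigenvector v = (3,2); generalized eigenvector w with (A-λI)w=v is (2,1).
General solution: e^(-t)[C_1·v + C_2·(t·v + w)].
Applying u(0)=2, v(0)=1 gives C_1=0, C_2=1.

u(t) = 3te^(-t) + 2e^(-t), v(t) = 2te^(-t) + e^(-t)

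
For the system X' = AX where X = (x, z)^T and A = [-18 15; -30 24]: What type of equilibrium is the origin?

A = [[-18,15],[-30,24]]; det(A-λI) = λ^2 - 6λ + 18.
λ = 3 ± 3i: positive real part.

unstable spiral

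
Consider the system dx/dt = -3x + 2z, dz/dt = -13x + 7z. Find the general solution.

x(t) = -K_1e^(2t)sin(t) + K_1e^(2t)cos(t) + K_2e^(2t)sin(t) + K_2e^(2t)cos(t), z(t) = -3K_1e^(2t)sin(t) + 2K_1e^(2t)cos(t) + 2K_2e^(2t)sin(t) + 3K_2e^(2t)cos(t)

Coefficient matrix A = [[-3, 2], [-13, 7]].
Characteristic polynomial det(A - λI) = λ^2 - 4λ + 5 = 0.
Eigenvalues λ = 2 ± i (complex conjugate pair).
For λ=2+i: an eigenvector is (1,2) - i(-1,-3) = (1 + i, 2 + 3i).
A real fundamental pair from Re and Im of e^((2+i)t)v: X_1 = e^(2t)(cos(t)·(1,2) + sin(t)·(-1,-3)), X_2 = e^(2t)(sin(t)·(1,2) - cos(t)·(-1,-3)).
General solution: K_1X_1 + K_2X_2.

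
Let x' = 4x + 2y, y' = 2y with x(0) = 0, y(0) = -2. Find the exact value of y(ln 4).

A = [[4,2],[0,2]]; eigenvalues λ = 4, 2.
Eigenvectors: (1,0) for λ=4, (-1,1) for λ=2.
From the initial condition, c_1 = -2, c_2 = -2.
y(ln 4) = (-2)(4^4)(0) + (-2)(4^2)(1) = -32.

-32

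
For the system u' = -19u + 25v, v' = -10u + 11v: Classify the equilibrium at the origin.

stable spiral

A = [[-19,25],[-10,11]]; det(A-λI) = λ^2 + 8λ + 41.
λ = -4 ± 5i: negative real part.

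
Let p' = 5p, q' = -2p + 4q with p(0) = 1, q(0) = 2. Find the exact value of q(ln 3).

-162

A = [[5,0],[-2,4]]; eigenvalues λ = 5, 4.
Eigenvectors: (1,-2) for λ=5, (0,1) for λ=4.
From the initial condition, c_1 = 1, c_2 = 4.
q(ln 3) = (1)(3^5)(-2) + (4)(3^4)(1) = -162.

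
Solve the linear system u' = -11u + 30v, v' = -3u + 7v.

u(t) = -c_1e^(-2t)sin(3t) - 3c_1e^(-2t)cos(3t) - 3c_2e^(-2t)sin(3t) + c_2e^(-2t)cos(3t), v(t) = -c_1e^(-2t)cos(3t) - c_2e^(-2t)sin(3t)

Coefficient matrix A = [[-11, 30], [-3, 7]].
Characteristic polynomial det(A - λI) = λ^2 + 4λ + 13 = 0.
Eigenvalues λ = -2 ± 3i (complex conjugate pair).
For λ=-2+3i: an eigenvector is (-3,-1) - i(-1,0) = (-3 + i, -1).
A real fundamental pair from Re and Im of e^((-2+3i)t)v: X_1 = e^(-2t)(cos(3t)·(-3,-1) + sin(3t)·(-1,0)), X_2 = e^(-2t)(sin(3t)·(-3,-1) - cos(3t)·(-1,0)).
General solution: c_1X_1 + c_2X_2.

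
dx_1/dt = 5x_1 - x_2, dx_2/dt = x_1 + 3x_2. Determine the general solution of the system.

x_1(t) = C_1e^(4t) + C_2te^(4t) - 2C_2e^(4t), x_2(t) = C_1e^(4t) + C_2te^(4t) - 3C_2e^(4t)

Coefficient matrix A = [[5, -1], [1, 3]].
Characteristic polynomial det(A - λI) = λ^2 - 8λ + 16 = 0.
Single eigenvalue λ = 4 with algebraic multiplicity 2.
Eigenvector v = (1,1); generalized eigenvector w with (A-λI)w=v is (-2,-3).
General solution: e^(4t)[C_1·v + C_2·(t·v + w)].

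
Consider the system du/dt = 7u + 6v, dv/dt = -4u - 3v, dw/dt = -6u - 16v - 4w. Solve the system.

Coefficient matrix A = [[7, 6, 0], [-4, -3, 0], [-6, -16, -4]].
det(A - λI) = 0 gives eigenvalues λ = 3, 1, -4.
For λ=3: eigenvector (3,-2,2).
For λ=1: eigenvector (-1,1,-2).
For λ=-4: eigenvector (0,0,1).
General solution: C_1e^(3t)(3,-2,2) + C_2e^(t)(-1,1,-2) + C_3e^(-4t)(0,0,1).

u(t) = 3C_1e^(3t) - C_2e^(t), v(t) = -2C_1e^(3t) + C_2e^(t), w(t) = 2C_1e^(3t) - 2C_2e^(t) + C_3e^(-4t)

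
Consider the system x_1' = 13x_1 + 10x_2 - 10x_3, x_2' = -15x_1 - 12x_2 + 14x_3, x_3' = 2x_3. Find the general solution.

x_1(t) = C_1e^(3t) - 2C_2e^(-2t), x_2(t) = -C_1e^(3t) + 3C_2e^(-2t) + C_3e^(2t), x_3(t) = C_3e^(2t)

Coefficient matrix A = [[13, 10, -10], [-15, -12, 14], [0, 0, 2]].
det(A - λI) = 0 gives eigenvalues λ = 3, -2, 2.
For λ=3: eigenvector (1,-1,0).
For λ=-2: eigenvector (-2,3,0).
For λ=2: eigenvector (0,1,1).
General solution: C_1e^(3t)(1,-1,0) + C_2e^(-2t)(-2,3,0) + C_3e^(2t)(0,1,1).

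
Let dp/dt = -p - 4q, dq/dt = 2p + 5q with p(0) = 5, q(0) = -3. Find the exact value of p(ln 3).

A = [[-1,-4],[2,5]]; eigenvalues λ = 3, 1.
Eigenvectors: (-1,1) for λ=3, (2,-1) for λ=1.
From the initial condition, c_1 = -1, c_2 = 2.
p(ln 3) = (-1)(3^3)(-1) + (2)(3^1)(2) = 39.

39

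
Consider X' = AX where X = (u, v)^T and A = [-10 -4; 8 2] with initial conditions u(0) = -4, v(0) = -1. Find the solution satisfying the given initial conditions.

u(t) = 5e^(-2t) - 9e^(-6t), v(t) = -10e^(-2t) + 9e^(-6t)

Coefficient matrix A = [[-10, -4], [8, 2]].
Characteristic polynomial det(A - λI) = λ^2 + 8λ + 12 = 0.
Eigenvalues λ = -6, -2.
For λ=-6: (A-λI) row 1 is [-4, -4], so an eigenvector is (1, -1).
For λ=-2: (A-λI) row 1 is [-8, -4], so an eigenvector is (-1, 2).
General solution: K_1e^(-6t)(1,-1) + K_2e^(-2t)(-1,2).
Applying u(0)=-4, v(0)=-1 gives K_1=-9, K_2=-5.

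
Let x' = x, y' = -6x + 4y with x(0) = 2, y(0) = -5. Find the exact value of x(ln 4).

8

A = [[1,0],[-6,4]]; eigenvalues λ = 4, 1.
Eigenvectors: (0,1) for λ=4, (1,2) for λ=1.
From the initial condition, c_1 = -9, c_2 = 2.
x(ln 4) = (-9)(4^4)(0) + (2)(4^1)(1) = 8.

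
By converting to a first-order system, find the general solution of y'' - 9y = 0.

Let x_1 = y, x_2 = y'. Then x_1' = x_2 and x_2' = 9x_1.
A = [[0,1],[9,0]]; det(A-λI) = λ^2 - 9.
Eigenvalues λ = -3, 3 with eigenvectors (1,-3), (1,3).

y(t) = C_1e^(-3t) + C_2e^(3t)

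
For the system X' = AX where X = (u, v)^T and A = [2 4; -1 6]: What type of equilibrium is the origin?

unstable improper node

A = [[2,4],[-1,6]]; det(A-λI) = λ^2 - 8λ + 16.
repeated λ = 4 with a single eigenvector.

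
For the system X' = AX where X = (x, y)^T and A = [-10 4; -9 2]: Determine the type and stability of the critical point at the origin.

A = [[-10,4],[-9,2]]; det(A-λI) = λ^2 + 8λ + 16.
repeated λ = -4 with a single eigenvector.

stable improper node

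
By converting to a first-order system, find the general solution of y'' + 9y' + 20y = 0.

y(t) = c_1e^(-5t) + c_2e^(-4t)

Let x_1 = y, x_2 = y'. Then x_1' = x_2 and x_2' = -20x_1 - 9x_2.
A = [[0,1],[-20,-9]]; det(A-λI) = λ^2 + 9λ + 20.
Eigenvalues λ = -5, -4 with eigenvectors (1,-5), (1,-4).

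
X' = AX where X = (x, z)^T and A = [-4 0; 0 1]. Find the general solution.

Coefficient matrix A = [[-4, 0], [0, 1]].
Characteristic polynomial det(A - λI) = λ^2 + 3λ - 4 = 0.
Eigenvalues λ = 1, -4.
For λ=1: (A-λI) row 1 is [-5, 0], so an eigenvector is (0, -1).
For λ=-4: (A-λI) row 2 is [0, 5], so an eigenvector is (1, 0).
General solution: K_1e^(t)(0,-1) + K_2e^(-4t)(1,0).

x(t) = K_2e^(-4t), z(t) = -K_1e^(t)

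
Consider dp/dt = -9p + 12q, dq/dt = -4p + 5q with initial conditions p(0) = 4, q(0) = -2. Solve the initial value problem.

Coefficient matrix A = [[-9, 12], [-4, 5]].
Characteristic polynomial det(A - λI) = λ^2 + 4λ + 3 = 0.
Eigenvalues λ = -1, -3.
For λ=-1: (A-λI) row 1 is [-8, 12], so an eigenvector is (-3, -2).
For λ=-3: (A-λI) row 1 is [-6, 12], so an eigenvector is (-2, -1).
General solution: c_1e^(-t)(-3,-2) + c_2e^(-3t)(-2,-1).
Applying p(0)=4, q(0)=-2 gives c_1=8, c_2=-14.

p(t) = -24e^(-t) + 28e^(-3t), q(t) = -16e^(-t) + 14e^(-3t)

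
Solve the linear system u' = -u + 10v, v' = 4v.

Coefficient matrix A = [[-1, 10], [0, 4]].
Characteristic polynomial det(A - λI) = λ^2 - 3λ - 4 = 0.
Eigenvalues λ = 4, -1.
For λ=4: (A-λI) row 1 is [-5, 10], so an eigenvector is (2, 1).
For λ=-1: (A-λI) row 1 is [0, 10], so an eigenvector is (1, 0).
General solution: c_1e^(4t)(2,1) + c_2e^(-t)(1,0).

u(t) = 2c_1e^(4t) + c_2e^(-t), v(t) = c_1e^(4t)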